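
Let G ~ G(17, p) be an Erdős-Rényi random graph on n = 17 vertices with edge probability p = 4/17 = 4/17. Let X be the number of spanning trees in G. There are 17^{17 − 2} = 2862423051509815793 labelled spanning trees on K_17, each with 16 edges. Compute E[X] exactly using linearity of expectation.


K_17 has 17^{17 − 2} = 2862423051509815793 labelled spanning trees.
For each such spanning tree H, let X_H = 1 if all 16 edges of H are present in G. Then P[X_H = 1] = p^{16} = (4/17)^{16} = 4294967296/48661191875666868481.
By linearity: E[X] = Σ_H E[X_H] = 2862423051509815793 · p^{16} = 2862423051509815793 · 4294967296/48661191875666868481 = 4294967296/17.
Numerically: E[X] ≈ 2.52645e+08.

E[X] = 2862423051509815793 · (4/17)^{16} = 4294967296/17 ≈ 2.52645e+08.


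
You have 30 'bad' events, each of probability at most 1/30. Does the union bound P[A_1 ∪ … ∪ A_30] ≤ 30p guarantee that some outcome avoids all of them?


Union bound: P[∪_{i=1}^{30} A_i] ≤ Σ_i P[A_i] ≤ 30·p = 30·(1/30) = 1.
Numerically: 1 ≈ 1.0000000.
Is 1 < 1? NO.
Since the bound 1 is ≥ 1, the union bound is uninformative here; it does NOT by itself certify existence.

30·p = 1 ≈ 1.0000000; existence NOT certified by the union bound.


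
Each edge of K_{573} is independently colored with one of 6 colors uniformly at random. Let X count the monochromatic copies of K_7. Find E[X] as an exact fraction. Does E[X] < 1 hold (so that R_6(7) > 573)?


E[X] = C(573, 7) · 6^{1 − 21} = 3878597732564412 · 6^{−20} = 3878597732564412/3656158440062976.
As a reduced fraction: E[X] = 11970980656063/11284439629824 ≈ 1.06084.
Is E[X] < 1? NO.
Since E[X] ≥ 1, the first-moment bound is inconclusive at n = 573; it does NOT by itself certify R_6(7) > 573.

E[X] = 11970980656063/11284439629824 ≈ 1.06084; E[X] ≥ 1; first-moment method inconclusive here.


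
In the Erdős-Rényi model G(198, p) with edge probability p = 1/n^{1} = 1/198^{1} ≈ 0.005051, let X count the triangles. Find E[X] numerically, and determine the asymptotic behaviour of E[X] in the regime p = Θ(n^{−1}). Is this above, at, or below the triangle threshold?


Number of potential triangles: C(198, 3) = 1274196.
Each occurs with probability p³ ≈ (0.005051)³ ≈ 1.288263e-07.
By linearity: E[X] = C(198, 3)·p³ ≈ 1274196 · 1.288263e-07 ≈ 0.1641.
Here α = 1, so p = 1/n is exactly at the triangle threshold p ~ 1/n. Asymptotically E[X] → c³/6 = 1³/6 = 1/6 ≈ 0.1667, a bounded constant. In this regime the triangle count is asymptotically Poisson(c³/6).

E[X] ≈ 0.1641; in regime p = Θ(1/n^{1}) E[X] stays bounded (at the triangle threshold p ~ 1/n).


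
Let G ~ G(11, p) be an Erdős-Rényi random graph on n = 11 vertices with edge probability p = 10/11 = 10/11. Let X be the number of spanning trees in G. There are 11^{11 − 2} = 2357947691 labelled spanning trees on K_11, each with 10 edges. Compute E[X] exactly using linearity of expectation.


K_11 has 11^{11 − 2} = 2357947691 labelled spanning trees.
For each such spanning tree H, let X_H = 1 if all 10 edges of H are present in G. Then P[X_H = 1] = p^{10} = (10/11)^{10} = 10000000000/25937424601.
Summing the indicators: E[X] = Σ_H E[X_H] = 2357947691 · p^{10} = 2357947691 · 10000000000/25937424601 = 10000000000/11.
Numerically: E[X] ≈ 9.09091e+08.

E[X] = 2357947691 · (10/11)^{10} = 10000000000/11 ≈ 9.09091e+08.


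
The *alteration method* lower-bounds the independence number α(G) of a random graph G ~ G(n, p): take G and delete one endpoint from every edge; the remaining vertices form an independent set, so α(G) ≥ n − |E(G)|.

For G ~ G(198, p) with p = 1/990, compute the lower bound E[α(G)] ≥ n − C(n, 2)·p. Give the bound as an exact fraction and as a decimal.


E[|E(G)|] = C(198, 2)·p = 19503 · (1/990) = 197/10.
E[α(G)] ≥ n − E[|E(G)|] = 198 − 197/10 = 1783/10.
Numerically: ≈ 178.30000.
(This is only a lower bound; the true E[α(G)] may be larger.)

E[α(G)] ≥ 1783/10 ≈ 178.30000.


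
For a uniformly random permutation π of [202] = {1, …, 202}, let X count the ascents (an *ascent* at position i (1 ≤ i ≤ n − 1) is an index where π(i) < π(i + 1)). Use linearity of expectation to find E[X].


Write X = Σ X_I over i = 1, …, 201, with X_I the indicator of one ascent.
There are 201 indicators.
For each fixed i, the pair (π(i), π(i+1)) is a uniformly random ordered pair of distinct values from {1, …, 202}; by symmetry P[π(i) < π(i+1)] = 1/2.
By linearity: E[X] = 201 · (1/2) = (202 − 1) · (1/2) = 201/2 ≈ 100.5000.

E[X] = 201/2 = 100.5000.


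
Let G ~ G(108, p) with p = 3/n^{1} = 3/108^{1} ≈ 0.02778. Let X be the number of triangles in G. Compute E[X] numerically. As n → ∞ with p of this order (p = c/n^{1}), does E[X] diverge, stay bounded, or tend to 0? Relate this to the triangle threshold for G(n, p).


Number of potential triangles: C(108, 3) = 204156.
Each occurs with probability p³ ≈ (0.02778)³ ≈ 2.143347e-05.
By linearity: E[X] = C(108, 3)·p³ ≈ 204156 · 2.143347e-05 ≈ 4.3758.
Here α = 1, so p = 3/n is exactly at the triangle threshold p ~ 1/n. Asymptotically E[X] → c³/6 = 3³/6 = 9/2 ≈ 4.5000, a bounded constant. In this regime the triangle count is asymptotically Poisson(c³/6).

E[X] ≈ 4.3758; in regime p = Θ(1/n^{1}) E[X] stays bounded (at the triangle threshold p ~ 1/n).


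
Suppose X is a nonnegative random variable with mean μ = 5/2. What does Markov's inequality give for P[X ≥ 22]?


μ = E[X] = 5/2, a = 22.
Markov: P[X ≥ 22] ≤ μ/a = (5/2)/22 = 5/44.
Numerically: ≈ 0.114.
(Since a = 22 > μ = 2.500, the bound 5/44 is < 1 and informative.)

P[X ≥ 22] ≤ 5/44 ≈ 0.114.


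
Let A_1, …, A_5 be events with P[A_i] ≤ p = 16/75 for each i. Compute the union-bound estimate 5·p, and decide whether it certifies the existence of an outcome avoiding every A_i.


Union bound: P[∪_{i=1}^{5} A_i] ≤ Σ_i P[A_i] ≤ 5·p = 5·(16/75) = 16/15.
Numerically: 16/15 ≈ 1.067.
Is 16/15 < 1? NO.
Since the bound 16/15 is ≥ 1, the union bound is uninformative here; it does NOT by itself certify existence.

5·p = 16/15 ≈ 1.067; existence NOT certified by the union bound.


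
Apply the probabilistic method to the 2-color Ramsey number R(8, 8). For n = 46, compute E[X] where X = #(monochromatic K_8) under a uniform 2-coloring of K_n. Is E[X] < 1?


E[X] = C(46, 8) · 2^{1 − 28} = 260932815 · 2^{−27} = 260932815/134217728.
As a reduced fraction: E[X] = 260932815/134217728 ≈ 1.944101.
Is E[X] < 1? NO.
Since E[X] ≥ 1, the first-moment bound is inconclusive at n = 46; it does NOT by itself certify R(8, 8) > 46.

E[X] = 260932815/134217728 ≈ 1.944101; E[X] ≥ 1; first-moment method inconclusive here.


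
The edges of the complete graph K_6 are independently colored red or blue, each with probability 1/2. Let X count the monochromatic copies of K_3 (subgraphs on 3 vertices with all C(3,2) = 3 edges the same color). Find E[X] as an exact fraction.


Let X = Σ_S X_S over the C(6, 3) = 20 subsets S of size 3, where X_S = 1 if the K_3 on S is monochromatic.
For a fixed S, the K_3 on S has C(3, 2) = 3 edges. P[all 3 edges red] = (1/2)^3, and likewise for blue, so P[monochromatic] = 2·(1/2)^3 = 2^{1 − 3} = 1/4.
By linearity of expectation: E[X] = C(6, 3) · 2^{1 − 3} = 20 · 1/4 = 5.
Numerically: E[X] ≈ 5.000.

E[X] = C(6,3)·2^(1−C(3,2)) = 5 ≈ 5.000.


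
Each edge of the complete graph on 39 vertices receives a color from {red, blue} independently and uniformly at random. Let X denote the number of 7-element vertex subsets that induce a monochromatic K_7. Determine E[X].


Let X = Σ_S X_S over the C(39, 7) = 15380937 subsets S of size 7, where X_S = 1 if the K_7 on S is monochromatic.
For a fixed S, the K_7 on S has C(7, 2) = 21 edges. P[all 21 edges red] = (1/2)^21, and likewise for blue, so P[monochromatic] = 2·(1/2)^21 = 2^{1 − 21} = 1/1048576.
By linearity of expectation: E[X] = C(39, 7) · 2^{1 − 21} = 15380937 · 1/1048576 = 15380937/1048576.
Numerically: E[X] ≈ 14.66840.

E[X] = C(39,7)·2^(1−C(7,2)) = 15380937/1048576 ≈ 14.66840.


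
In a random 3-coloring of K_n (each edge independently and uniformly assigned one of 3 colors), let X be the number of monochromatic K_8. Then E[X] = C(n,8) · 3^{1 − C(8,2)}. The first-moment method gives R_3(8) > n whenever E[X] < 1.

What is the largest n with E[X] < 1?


We need C(n, 8) · 3^{1 − 28} < 1, i.e. C(n, 8) < 3^{28 − 1} = 7625597484987.
Check values of n near the boundary:
  n = 150: C(150, 8) = 5257211409450; 5257211409450 < 7625597484987? YES
  n = 151: C(151, 8) = 5551321138650; 5551321138650 < 7625597484987? YES
  n = 152: C(152, 8) = 5859727868575; 5859727868575 < 7625597484987? YES
  n = 153: C(153, 8) = 6183023199255; 6183023199255 < 7625597484987? YES
  n = 154: C(154, 8) = 6521818990995; 6521818990995 < 7625597484987? YES
  n = 155: C(155, 8) = 6876747915675; 6876747915675 < 7625597484987? YES
  n = 156: C(156, 8) = 7248464019225; 7248464019225 < 7625597484987? YES
  n = 157: C(157, 8) = 7637643295425; 7637643295425 < 7625597484987? NO
  n = 158: C(158, 8) = 8044984271181; 8044984271181 < 7625597484987? NO
The largest n with C(n, 8) < 7625597484987 is n = 156 (where E[X] = 805384891025/847288609443 ≈ 0.95054). Hence R_3(8) > 156, i.e. R_3(8) ≥ 157.

Largest n = 156; hence R_3(8) > 156.


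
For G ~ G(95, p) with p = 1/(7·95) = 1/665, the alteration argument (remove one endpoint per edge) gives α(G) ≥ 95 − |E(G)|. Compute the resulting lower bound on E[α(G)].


E[|E(G)|] = C(95, 2)·p = 4465 · (1/665) = 47/7.
E[α(G)] ≥ n − E[|E(G)|] = 95 − 47/7 = 618/7.
Numerically: ≈ 88.285714.
(This is only a lower bound; the true E[α(G)] may be larger.)

E[α(G)] ≥ 618/7 ≈ 88.285714.


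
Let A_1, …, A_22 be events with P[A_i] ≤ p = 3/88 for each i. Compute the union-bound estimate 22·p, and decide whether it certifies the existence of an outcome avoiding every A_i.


Union bound: P[∪_{i=1}^{22} A_i] ≤ Σ_i P[A_i] ≤ 22·p = 22·(3/88) = 3/4.
Numerically: 3/4 ≈ 0.7500000.
Is 3/4 < 1? YES.
Since P[∪ A_i] ≤ 3/4 < 1, the complement has P[∩ A_i^c] ≥ 1 − 3/4 = 1/4 > 0, so some outcome avoids every A_i.

22·p = 3/4 ≈ 0.7500000; existence CERTIFIED by the union bound.


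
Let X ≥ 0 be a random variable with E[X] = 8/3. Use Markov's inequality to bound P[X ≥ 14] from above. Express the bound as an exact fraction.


μ = E[X] = 8/3, a = 14.
Markov: P[X ≥ 14] ≤ μ/a = (8/3)/14 = 4/21.
Numerically: ≈ 0.19048.
(Since a = 14 > μ = 2.66667, the bound 4/21 is < 1 and informative.)

P[X ≥ 14] ≤ 4/21 ≈ 0.19048.


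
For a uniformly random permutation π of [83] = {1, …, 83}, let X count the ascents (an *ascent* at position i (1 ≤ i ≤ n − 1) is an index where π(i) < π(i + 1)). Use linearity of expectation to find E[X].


Write X = Σ X_I over i = 1, …, 82, with X_I the indicator of one ascent.
There are 82 indicators.
For each fixed i, the pair (π(i), π(i+1)) is a uniformly random ordered pair of distinct values from {1, …, 83}; by symmetry P[π(i) < π(i+1)] = 1/2.
By linearity: E[X] = 82 · (1/2) = (83 − 1) · (1/2) = 41 ≈ 41.0000.

E[X] = 41 = 41.0000.


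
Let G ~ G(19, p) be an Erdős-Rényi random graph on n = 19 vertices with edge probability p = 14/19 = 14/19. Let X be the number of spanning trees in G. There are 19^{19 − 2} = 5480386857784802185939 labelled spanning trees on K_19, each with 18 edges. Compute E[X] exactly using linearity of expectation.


K_19 has 19^{19 − 2} = 5480386857784802185939 labelled spanning trees.
For each such spanning tree H, let X_H = 1 if all 18 edges of H are present in G. Then P[X_H = 1] = p^{18} = (14/19)^{18} = 426878854210636742656/104127350297911241532841.
By linearity of expectation: E[X] = Σ_H E[X_H] = 5480386857784802185939 · p^{18} = 5480386857784802185939 · 426878854210636742656/104127350297911241532841 = 426878854210636742656/19.
Numerically: E[X] ≈ 2.25e+19.

E[X] = 5480386857784802185939 · (14/19)^{18} = 426878854210636742656/19 ≈ 2.25e+19.


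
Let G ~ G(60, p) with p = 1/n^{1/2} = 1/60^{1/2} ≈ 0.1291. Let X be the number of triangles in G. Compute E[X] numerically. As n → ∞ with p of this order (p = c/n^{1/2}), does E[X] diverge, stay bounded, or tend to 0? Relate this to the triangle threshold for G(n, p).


Number of potential triangles: C(60, 3) = 34220.
Each occurs with probability p³ ≈ (0.1291)³ ≈ 2.151657e-03.
By linearity: E[X] = C(60, 3)·p³ ≈ 34220 · 2.151657e-03 ≈ 73.6297.
Since α = 1/2 < 1, p = c/n^{1/2} ≫ 1/n is above the triangle threshold p ~ 1/n. Asymptotically E[X] ~ (c³/6)·n^{3(1−α)} = (1³/6)·n^{1.5} → ∞; triangles are abundant w.h.p.

E[X] ≈ 73.6297; in regime p = Θ(1/n^{1/2}) E[X] diverges (above the triangle threshold p ~ 1/n).


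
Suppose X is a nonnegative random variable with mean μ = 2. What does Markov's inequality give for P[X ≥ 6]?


μ = E[X] = 2, a = 6.
Markov: P[X ≥ 6] ≤ μ/a = (2)/6 = 1/3.
Numerically: ≈ 0.3333.
(Since a = 6 > μ = 2.0000, the bound 1/3 is < 1 and informative.)

P[X ≥ 6] ≤ 1/3 ≈ 0.3333.


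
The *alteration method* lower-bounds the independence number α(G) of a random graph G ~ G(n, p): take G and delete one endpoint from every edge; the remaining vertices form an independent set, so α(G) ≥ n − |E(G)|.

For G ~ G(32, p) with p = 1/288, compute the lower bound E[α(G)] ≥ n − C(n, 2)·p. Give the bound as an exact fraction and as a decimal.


E[|E(G)|] = C(32, 2)·p = 496 · (1/288) = 31/18.
E[α(G)] ≥ n − E[|E(G)|] = 32 − 31/18 = 545/18.
Numerically: ≈ 30.278.
(This is only a lower bound; the true E[α(G)] may be larger.)

E[α(G)] ≥ 545/18 ≈ 30.278.


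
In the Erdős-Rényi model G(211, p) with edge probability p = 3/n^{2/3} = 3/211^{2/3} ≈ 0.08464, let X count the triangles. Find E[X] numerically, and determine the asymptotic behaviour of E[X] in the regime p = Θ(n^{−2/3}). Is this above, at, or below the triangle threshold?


Number of potential triangles: C(211, 3) = 1543465.
Each occurs with probability p³ ≈ (0.08464)³ ≈ 6.064554e-04.
By linearity: E[X] = C(211, 3)·p³ ≈ 1543465 · 6.064554e-04 ≈ 936.0427.
Since α = 2/3 < 1, p = c/n^{2/3} ≫ 1/n is above the triangle threshold p ~ 1/n. Asymptotically E[X] ~ (c³/6)·n^{3(1−α)} = (3³/6)·n^{1} → ∞; triangles are abundant w.h.p.

E[X] ≈ 936.0427; in regime p = Θ(1/n^{2/3}) E[X] diverges (above the triangle threshold p ~ 1/n).


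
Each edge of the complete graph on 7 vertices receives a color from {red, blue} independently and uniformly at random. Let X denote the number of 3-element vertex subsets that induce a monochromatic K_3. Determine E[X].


Let X = Σ_S X_S over the C(7, 3) = 35 subsets S of size 3, where X_S = 1 if the K_3 on S is monochromatic.
For a fixed S, the K_3 on S has C(3, 2) = 3 edges. P[all 3 edges red] = (1/2)^3, and likewise for blue, so P[monochromatic] = 2·(1/2)^3 = 2^{1 − 3} = 1/4.
By linearity: E[X] = C(7, 3) · 2^{1 − 3} = 35 · 1/4 = 35/4.
Numerically: E[X] ≈ 8.75000.

E[X] = C(7,3)·2^(1−C(3,2)) = 35/4 ≈ 8.75000.


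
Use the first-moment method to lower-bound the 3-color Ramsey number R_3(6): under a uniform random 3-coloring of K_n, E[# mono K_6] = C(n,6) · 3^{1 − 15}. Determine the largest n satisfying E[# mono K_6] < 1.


We need C(n, 6) · 3^{1 − 15} < 1, i.e. C(n, 6) < 3^{15 − 1} = 4782969.
Check values of n near the boundary:
  n = 36: C(36, 6) = 1947792; 1947792 < 4782969? YES
  n = 37: C(37, 6) = 2324784; 2324784 < 4782969? YES
  n = 38: C(38, 6) = 2760681; 2760681 < 4782969? YES
  n = 39: C(39, 6) = 3262623; 3262623 < 4782969? YES
  n = 40: C(40, 6) = 3838380; 3838380 < 4782969? YES
  n = 41: C(41, 6) = 4496388; 4496388 < 4782969? YES
  n = 42: C(42, 6) = 5245786; 5245786 < 4782969? NO
  n = 43: C(43, 6) = 6096454; 6096454 < 4782969? NO
The largest n with C(n, 6) < 4782969 is n = 41 (where E[X] = 1498796/1594323 ≈ 0.9401). Hence R_3(6) > 41, i.e. R_3(6) ≥ 42.

Largest n = 41; hence R_3(6) > 41.


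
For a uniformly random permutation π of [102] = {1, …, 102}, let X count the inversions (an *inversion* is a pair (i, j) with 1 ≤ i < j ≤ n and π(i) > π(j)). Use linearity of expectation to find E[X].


Write X = Σ X_I over the C(102, 2) = 5151 pairs i < j, with X_I the indicator of one inversion.
There are 5151 indicators.
For each fixed pair i < j, the values π(i) and π(j) are two distinct elements of {1, …, 102} in uniformly random order; by symmetry P[π(i) > π(j)] = 1/2.
By linearity: E[X] = 5151 · (1/2) = C(102, 2) · (1/2) = 5151/2 = 5151/2 ≈ 2575.50000.

E[X] = 5151/2 = 2575.50000.


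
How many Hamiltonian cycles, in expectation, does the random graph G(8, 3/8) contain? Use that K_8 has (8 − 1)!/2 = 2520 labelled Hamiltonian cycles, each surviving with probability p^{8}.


K_8 has (8 − 1)!/2 = 2520 labelled Hamiltonian cycles.
For each such Hamiltonian cycle H, let X_H = 1 if all 8 edges of H are present in G. Then P[X_H = 1] = p^{8} = (3/8)^{8} = 6561/16777216.
By linearity of expectation: E[X] = Σ_H E[X_H] = 2520 · p^{8} = 2520 · 6561/16777216 = 2066715/2097152.
Numerically: E[X] ≈ 0.98549.

E[X] = 2520 · (3/8)^{8} = 2066715/2097152 ≈ 0.98549.


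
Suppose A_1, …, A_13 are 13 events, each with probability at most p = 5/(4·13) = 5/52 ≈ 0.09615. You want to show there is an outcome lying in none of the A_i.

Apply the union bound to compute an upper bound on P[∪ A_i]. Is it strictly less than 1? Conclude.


Union bound: P[∪_{i=1}^{13} A_i] ≤ Σ_i P[A_i] ≤ 13·p = 13·(5/52) = 5/4.
Numerically: 5/4 ≈ 1.25000.
Is 5/4 < 1? NO.
Since the bound 5/4 is ≥ 1, the union bound is uninformative here; it does NOT by itself certify existence.

13·p = 5/4 ≈ 1.25000; existence NOT certified by the union bound.


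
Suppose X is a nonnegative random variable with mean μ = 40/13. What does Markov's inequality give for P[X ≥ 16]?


μ = E[X] = 40/13, a = 16.
Markov: P[X ≥ 16] ≤ μ/a = (40/13)/16 = 5/26.
Numerically: ≈ 0.19231.
(Since a = 16 > μ = 3.07692, the bound 5/26 is < 1 and informative.)

P[X ≥ 16] ≤ 5/26 ≈ 0.19231.


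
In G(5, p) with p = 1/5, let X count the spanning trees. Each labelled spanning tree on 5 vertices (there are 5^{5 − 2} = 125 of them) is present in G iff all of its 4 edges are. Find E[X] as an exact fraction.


K_5 has 5^{5 − 2} = 125 labelled spanning trees.
For each such spanning tree H, let X_H = 1 if all 4 edges of H are present in G. Then P[X_H = 1] = p^{4} = (1/5)^{4} = 1/625.
By linearity: E[X] = Σ_H E[X_H] = 125 · p^{4} = 125 · 1/625 = 1/5.
Numerically: E[X] ≈ 0.2.

E[X] = 125 · (1/5)^{4} = 1/5 ≈ 0.2.


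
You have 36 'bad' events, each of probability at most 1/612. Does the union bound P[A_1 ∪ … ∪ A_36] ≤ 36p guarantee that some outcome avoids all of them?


Union bound: P[∪_{i=1}^{36} A_i] ≤ Σ_i P[A_i] ≤ 36·p = 36·(1/612) = 1/17.
Numerically: 1/17 ≈ 0.0588235.
Is 1/17 < 1? YES.
Since P[∪ A_i] ≤ 1/17 < 1, the complement has P[∩ A_i^c] ≥ 1 − 1/17 = 16/17 > 0, so some outcome avoids every A_i.

36·p = 1/17 ≈ 0.0588235; existence CERTIFIED by the union bound.


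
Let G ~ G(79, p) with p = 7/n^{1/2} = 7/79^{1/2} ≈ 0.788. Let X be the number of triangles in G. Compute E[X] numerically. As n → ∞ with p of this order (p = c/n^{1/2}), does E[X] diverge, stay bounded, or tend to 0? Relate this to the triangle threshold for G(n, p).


Number of potential triangles: C(79, 3) = 79079.
Each occurs with probability p³ ≈ (0.788)³ ≈ 4.88488e-01.
By linearity: E[X] = C(79, 3)·p³ ≈ 79079 · 4.88488e-01 ≈ 38629.106.
Since α = 1/2 < 1, p = c/n^{1/2} ≫ 1/n is above the triangle threshold p ~ 1/n. Asymptotically E[X] ~ (c³/6)·n^{3(1−α)} = (7³/6)·n^{1.5} → ∞; triangles are abundant w.h.p.

E[X] ≈ 38629.106; in regime p = Θ(1/n^{1/2}) E[X] diverges (above the triangle threshold p ~ 1/n).


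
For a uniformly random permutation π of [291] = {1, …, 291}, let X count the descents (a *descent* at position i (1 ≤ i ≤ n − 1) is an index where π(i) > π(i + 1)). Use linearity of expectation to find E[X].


Write X = Σ X_I over i = 1, …, 290, with X_I the indicator of one descent.
There are 290 indicators.
For each fixed i, the pair (π(i), π(i+1)) is a uniformly random ordered pair of distinct values from {1, …, 291}; by symmetry P[π(i) > π(i+1)] = 1/2.
By linearity: E[X] = 290 · (1/2) = (291 − 1) · (1/2) = 145 ≈ 145.000.

E[X] = 145 = 145.000.


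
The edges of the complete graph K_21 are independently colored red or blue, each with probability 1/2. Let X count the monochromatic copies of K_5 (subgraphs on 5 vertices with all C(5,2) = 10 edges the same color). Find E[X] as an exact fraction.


Let X = Σ_S X_S over the C(21, 5) = 20349 subsets S of size 5, where X_S = 1 if the K_5 on S is monochromatic.
For a fixed S, the K_5 on S has C(5, 2) = 10 edges. P[all 10 edges red] = (1/2)^10, and likewise for blue, so P[monochromatic] = 2·(1/2)^10 = 2^{1 − 10} = 1/512.
By linearity of expectation: E[X] = C(21, 5) · 2^{1 − 10} = 20349 · 1/512 = 20349/512.
Numerically: E[X] ≈ 39.744.

E[X] = C(21,5)·2^(1−C(5,2)) = 20349/512 ≈ 39.744.


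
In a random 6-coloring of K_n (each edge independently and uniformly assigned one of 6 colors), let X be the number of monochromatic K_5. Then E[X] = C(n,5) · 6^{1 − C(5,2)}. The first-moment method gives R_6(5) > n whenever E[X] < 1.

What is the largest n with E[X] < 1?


We need C(n, 5) · 6^{1 − 10} < 1, i.e. C(n, 5) < 6^{10 − 1} = 10077696.
Check values of n near the boundary:
  n = 62: C(62, 5) = 6471002; 6471002 < 10077696? YES
  n = 63: C(63, 5) = 7028847; 7028847 < 10077696? YES
  n = 64: C(64, 5) = 7624512; 7624512 < 10077696? YES
  n = 65: C(65, 5) = 8259888; 8259888 < 10077696? YES
  n = 66: C(66, 5) = 8936928; 8936928 < 10077696? YES
  n = 67: C(67, 5) = 9657648; 9657648 < 10077696? YES
  n = 68: C(68, 5) = 10424128; 10424128 < 10077696? NO
  n = 69: C(69, 5) = 11238513; 11238513 < 10077696? NO
The largest n with C(n, 5) < 10077696 is n = 67 (where E[X] = 67067/69984 ≈ 0.9583190). Hence R_6(5) > 67, i.e. R_6(5) ≥ 68.

Largest n = 67; hence R_6(5) > 67.


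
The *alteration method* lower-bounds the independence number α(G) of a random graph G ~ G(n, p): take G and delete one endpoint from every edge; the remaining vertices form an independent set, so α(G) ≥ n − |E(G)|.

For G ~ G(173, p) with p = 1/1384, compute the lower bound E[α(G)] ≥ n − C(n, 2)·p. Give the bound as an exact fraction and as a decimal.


E[|E(G)|] = C(173, 2)·p = 14878 · (1/1384) = 43/4.
E[α(G)] ≥ n − E[|E(G)|] = 173 − 43/4 = 649/4.
Numerically: ≈ 162.25000.
(This is only a lower bound; the true E[α(G)] may be larger.)

E[α(G)] ≥ 649/4 ≈ 162.25000.


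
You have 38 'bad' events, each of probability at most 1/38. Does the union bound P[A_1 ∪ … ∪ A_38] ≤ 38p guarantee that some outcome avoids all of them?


Union bound: P[∪_{i=1}^{38} A_i] ≤ Σ_i P[A_i] ≤ 38·p = 38·(1/38) = 1.
Numerically: 1 ≈ 1.000.
Is 1 < 1? NO.
Since the bound 1 is ≥ 1, the union bound is uninformative here; it does NOT by itself certify existence.

38·p = 1 ≈ 1.000; existence NOT certified by the union bound.


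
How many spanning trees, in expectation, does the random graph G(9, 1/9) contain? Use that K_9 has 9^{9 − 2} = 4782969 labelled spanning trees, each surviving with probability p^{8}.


K_9 has 9^{9 − 2} = 4782969 labelled spanning trees.
For each such spanning tree H, let X_H = 1 if all 8 edges of H are present in G. Then P[X_H = 1] = p^{8} = (1/9)^{8} = 1/43046721.
By linearity of expectation: E[X] = Σ_H E[X_H] = 4782969 · p^{8} = 4782969 · 1/43046721 = 1/9.
Numerically: E[X] ≈ 0.111.

E[X] = 4782969 · (1/9)^{8} = 1/9 ≈ 0.111.


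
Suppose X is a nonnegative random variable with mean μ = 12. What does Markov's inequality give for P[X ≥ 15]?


μ = E[X] = 12, a = 15.
Markov: P[X ≥ 15] ≤ μ/a = (12)/15 = 4/5.
Numerically: ≈ 0.800.
(Since a = 15 > μ = 12.000, the bound 4/5 is < 1 and informative.)

P[X ≥ 15] ≤ 4/5 ≈ 0.800.


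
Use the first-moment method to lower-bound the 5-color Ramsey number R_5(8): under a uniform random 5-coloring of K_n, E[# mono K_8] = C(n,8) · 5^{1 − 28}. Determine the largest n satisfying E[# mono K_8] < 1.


We need C(n, 8) · 5^{1 − 28} < 1, i.e. C(n, 8) < 5^{28 − 1} = 7450580596923828125.
Check values of n near the boundary:
  n = 857: C(857, 8) = 6983854138365964575; 6983854138365964575 < 7450580596923828125? YES
  n = 858: C(858, 8) = 7049584530256467771; 7049584530256467771 < 7450580596923828125? YES
  n = 859: C(859, 8) = 7115855595170747139; 7115855595170747139 < 7450580596923828125? YES
  n = 860: C(860, 8) = 7182671140665308145; 7182671140665308145 < 7450580596923828125? YES
  n = 861: C(861, 8) = 7250034996615275865; 7250034996615275865 < 7450580596923828125? YES
  n = 862: C(862, 8) = 7317951015318931845; 7317951015318931845 < 7450580596923828125? YES
  n = 863: C(863, 8) = 7386423071602617757; 7386423071602617757 < 7450580596923828125? YES
  n = 864: C(864, 8) = 7455455062926006708; 7455455062926006708 < 7450580596923828125? NO
  n = 865: C(865, 8) = 7525050909487743060; 7525050909487743060 < 7450580596923828125? NO
  n = 866: C(866, 8) = 7595214554331451620; 7595214554331451620 < 7450580596923828125? NO
The largest n with C(n, 8) < 7450580596923828125 is n = 863 (where E[X] = 7386423071602617757/7450580596923828125 ≈ 0.9913889). Hence R_5(8) > 863, i.e. R_5(8) ≥ 864.

Largest n = 863; hence R_5(8) > 863.


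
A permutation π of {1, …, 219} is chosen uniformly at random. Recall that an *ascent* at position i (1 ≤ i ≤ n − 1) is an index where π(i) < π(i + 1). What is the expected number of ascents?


Write X = Σ X_I over i = 1, …, 218, with X_I the indicator of one ascent.
There are 218 indicators.
For each fixed i, the pair (π(i), π(i+1)) is a uniformly random ordered pair of distinct values from {1, …, 219}; by symmetry P[π(i) < π(i+1)] = 1/2.
By linearity: E[X] = 218 · (1/2) = (219 − 1) · (1/2) = 109 ≈ 109.000000.

E[X] = 109 = 109.000000.


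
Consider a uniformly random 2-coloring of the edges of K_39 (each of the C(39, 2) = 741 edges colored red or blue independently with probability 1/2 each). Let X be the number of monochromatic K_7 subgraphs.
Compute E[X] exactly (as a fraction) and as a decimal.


Let X = Σ_S X_S over the C(39, 7) = 15380937 subsets S of size 7, where X_S = 1 if the K_7 on S is monochromatic.
For a fixed S, the K_7 on S has C(7, 2) = 21 edges. P[all 21 edges red] = (1/2)^21, and likewise for blue, so P[monochromatic] = 2·(1/2)^21 = 2^{1 − 21} = 1/1048576.
By linearity of expectation: E[X] = C(39, 7) · 2^{1 − 21} = 15380937 · 1/1048576 = 15380937/1048576.
Numerically: E[X] ≈ 14.6684.

E[X] = C(39,7)·2^(1−C(7,2)) = 15380937/1048576 ≈ 14.6684.


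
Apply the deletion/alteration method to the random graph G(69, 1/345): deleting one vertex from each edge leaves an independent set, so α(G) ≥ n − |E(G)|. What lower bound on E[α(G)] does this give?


E[|E(G)|] = C(69, 2)·p = 2346 · (1/345) = 34/5.
E[α(G)] ≥ n − E[|E(G)|] = 69 − 34/5 = 311/5.
Numerically: ≈ 62.2000.
(This is only a lower bound; the true E[α(G)] may be larger.)

E[α(G)] ≥ 311/5 ≈ 62.2000.


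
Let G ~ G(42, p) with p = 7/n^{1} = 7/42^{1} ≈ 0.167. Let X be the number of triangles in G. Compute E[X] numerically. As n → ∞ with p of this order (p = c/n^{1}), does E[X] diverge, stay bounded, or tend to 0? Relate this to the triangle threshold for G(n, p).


Number of potential triangles: C(42, 3) = 11480.
Each occurs with probability p³ ≈ (0.167)³ ≈ 4.62963e-03.
By linearity: E[X] = C(42, 3)·p³ ≈ 11480 · 4.62963e-03 ≈ 53.148.
Here α = 1, so p = 7/n is exactly at the triangle threshold p ~ 1/n. Asymptotically E[X] → c³/6 = 7³/6 = 343/6 ≈ 57.167, a bounded constant. In this regime the triangle count is asymptotically Poisson(c³/6).

E[X] ≈ 53.148; in regime p = Θ(1/n^{1}) E[X] stays bounded (at the triangle threshold p ~ 1/n).


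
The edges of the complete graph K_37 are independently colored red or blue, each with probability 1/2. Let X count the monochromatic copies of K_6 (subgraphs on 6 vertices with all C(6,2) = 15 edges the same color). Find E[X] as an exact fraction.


Let X = Σ_S X_S over the C(37, 6) = 2324784 subsets S of size 6, where X_S = 1 if the K_6 on S is monochromatic.
For a fixed S, the K_6 on S has C(6, 2) = 15 edges. P[all 15 edges red] = (1/2)^15, and likewise for blue, so P[monochromatic] = 2·(1/2)^15 = 2^{1 − 15} = 1/16384.
By linearity: E[X] = C(37, 6) · 2^{1 − 15} = 2324784 · 1/16384 = 145299/1024.
Numerically: E[X] ≈ 141.893555.

E[X] = C(37,6)·2^(1−C(6,2)) = 145299/1024 ≈ 141.893555.


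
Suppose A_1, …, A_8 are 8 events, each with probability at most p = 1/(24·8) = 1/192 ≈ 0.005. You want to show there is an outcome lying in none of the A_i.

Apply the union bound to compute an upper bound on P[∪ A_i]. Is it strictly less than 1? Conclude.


Union bound: P[∪_{i=1}^{8} A_i] ≤ Σ_i P[A_i] ≤ 8·p = 8·(1/192) = 1/24.
Numerically: 1/24 ≈ 0.042.
Is 1/24 < 1? YES.
Since P[∪ A_i] ≤ 1/24 < 1, the complement has P[∩ A_i^c] ≥ 1 − 1/24 = 23/24 > 0, so some outcome avoids every A_i.

8·p = 1/24 ≈ 0.042; existence CERTIFIED by the union bound.


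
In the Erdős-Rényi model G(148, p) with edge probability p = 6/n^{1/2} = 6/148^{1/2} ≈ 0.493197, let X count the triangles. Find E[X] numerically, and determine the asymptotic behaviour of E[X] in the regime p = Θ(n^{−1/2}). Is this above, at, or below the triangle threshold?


Number of potential triangles: C(148, 3) = 529396.
Each occurs with probability p³ ≈ (0.493197)³ ≈ 1.19966829e-01.
By linearity: E[X] = C(148, 3)·p³ ≈ 529396 · 1.19966829e-01 ≈ 63509.959180.
Since α = 1/2 < 1, p = c/n^{1/2} ≫ 1/n is above the triangle threshold p ~ 1/n. Asymptotically E[X] ~ (c³/6)·n^{3(1−α)} = (6³/6)·n^{1.5} → ∞; triangles are abundant w.h.p.

E[X] ≈ 63509.959180; in regime p = Θ(1/n^{1/2}) E[X] diverges (above the triangle threshold p ~ 1/n).


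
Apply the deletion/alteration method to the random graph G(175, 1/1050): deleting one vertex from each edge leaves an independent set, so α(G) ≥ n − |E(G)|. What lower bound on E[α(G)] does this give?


E[|E(G)|] = C(175, 2)·p = 15225 · (1/1050) = 29/2.
E[α(G)] ≥ n − E[|E(G)|] = 175 − 29/2 = 321/2.
Numerically: ≈ 160.50000.
(This is only a lower bound; the true E[α(G)] may be larger.)

E[α(G)] ≥ 321/2 ≈ 160.50000.


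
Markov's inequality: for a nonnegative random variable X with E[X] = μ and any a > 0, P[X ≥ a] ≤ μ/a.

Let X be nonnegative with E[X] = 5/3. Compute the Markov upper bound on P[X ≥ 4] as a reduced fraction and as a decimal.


μ = E[X] = 5/3, a = 4.
Markov: P[X ≥ 4] ≤ μ/a = (5/3)/4 = 5/12.
Numerically: ≈ 0.417.
(Since a = 4 > μ = 1.667, the bound 5/12 is < 1 and informative.)

P[X ≥ 4] ≤ 5/12 ≈ 0.417.


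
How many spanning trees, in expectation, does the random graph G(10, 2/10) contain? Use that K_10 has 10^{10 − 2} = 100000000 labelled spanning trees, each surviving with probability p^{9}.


K_10 has 10^{10 − 2} = 100000000 labelled spanning trees.
For each such spanning tree H, let X_H = 1 if all 9 edges of H are present in G. Then P[X_H = 1] = p^{9} = (1/5)^{9} = 1/1953125.
By linearity: E[X] = Σ_H E[X_H] = 100000000 · p^{9} = 100000000 · 1/1953125 = 256/5.
Numerically: E[X] ≈ 51.2.

E[X] = 100000000 · (1/5)^{9} = 256/5 ≈ 51.2.


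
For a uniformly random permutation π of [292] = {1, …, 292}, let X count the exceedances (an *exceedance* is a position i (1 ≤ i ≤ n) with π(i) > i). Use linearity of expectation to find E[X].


Write X = Σ_{i=1}^{292} X_i, where X_i = 1_{π(i) > i}.
For each fixed i, π(i) is uniform over {1, …, 292} (marginal of a uniform permutation), so P[π(i) > i] = (n − i)/n. Summing: Σ_{i=1}^{292} (n − i)/n = (0 + 1 + … + 291)/292 = 292(292 − 1)/(2·292) = (292 − 1)/2.
Hence E[X] = Σ_{i=1}^{292} (292 − i)/292 = 291/2 ≈ 145.500000.

E[X] = 291/2 = 145.500000.


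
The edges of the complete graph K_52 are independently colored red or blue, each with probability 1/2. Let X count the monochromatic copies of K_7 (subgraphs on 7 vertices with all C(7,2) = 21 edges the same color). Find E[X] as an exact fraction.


Let X = Σ_S X_S over the C(52, 7) = 133784560 subsets S of size 7, where X_S = 1 if the K_7 on S is monochromatic.
For a fixed S, the K_7 on S has C(7, 2) = 21 edges. P[all 21 edges red] = (1/2)^21, and likewise for blue, so P[monochromatic] = 2·(1/2)^21 = 2^{1 − 21} = 1/1048576.
By linearity of expectation: E[X] = C(52, 7) · 2^{1 − 21} = 133784560 · 1/1048576 = 8361535/65536.
Numerically: E[X] ≈ 127.587.

E[X] = C(52,7)·2^(1−C(7,2)) = 8361535/65536 ≈ 127.587.


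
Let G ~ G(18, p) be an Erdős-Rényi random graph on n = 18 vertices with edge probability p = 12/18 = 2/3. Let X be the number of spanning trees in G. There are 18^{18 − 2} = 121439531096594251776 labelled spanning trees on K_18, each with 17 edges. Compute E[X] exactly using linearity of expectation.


K_18 has 18^{18 − 2} = 121439531096594251776 labelled spanning trees.
For each such spanning tree H, let X_H = 1 if all 17 edges of H are present in G. Then P[X_H = 1] = p^{17} = (2/3)^{17} = 131072/129140163.
By linearity: E[X] = Σ_H E[X_H] = 121439531096594251776 · p^{17} = 121439531096594251776 · 131072/129140163 = 123256172596690944.
Numerically: E[X] ≈ 1.23e+17.

E[X] = 121439531096594251776 · (2/3)^{17} = 123256172596690944 ≈ 1.23e+17.


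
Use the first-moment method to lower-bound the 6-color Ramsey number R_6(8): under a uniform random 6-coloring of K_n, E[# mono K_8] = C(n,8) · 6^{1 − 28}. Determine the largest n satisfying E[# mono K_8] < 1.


We need C(n, 8) · 6^{1 − 28} < 1, i.e. C(n, 8) < 6^{28 − 1} = 1023490369077469249536.
Check values of n near the boundary:
  n = 1589: C(1589, 8) = 990389025825605844438; 990389025825605844438 < 1023490369077469249536? YES
  n = 1590: C(1590, 8) = 995397314198933813310; 995397314198933813310 < 1023490369077469249536? YES
  n = 1591: C(1591, 8) = 1000427749141189953870; 1000427749141189953870 < 1023490369077469249536? YES
  n = 1592: C(1592, 8) = 1005480414540892933435; 1005480414540892933435 < 1023490369077469249536? YES
  n = 1593: C(1593, 8) = 1010555394551193970323; 1010555394551193970323 < 1023490369077469249536? YES
  n = 1594: C(1594, 8) = 1015652773590544255167; 1015652773590544255167 < 1023490369077469249536? YES
  n = 1595: C(1595, 8) = 1020772636343363633895; 1020772636343363633895 < 1023490369077469249536? YES
  n = 1596: C(1596, 8) = 1025915067760710553965; 1025915067760710553965 < 1023490369077469249536? NO
The largest n with C(n, 8) < 1023490369077469249536 is n = 1595 (where E[X] = 113419181815929292655/113721152119718805504 ≈ 0.997345). Hence R_6(8) > 1595, i.e. R_6(8) ≥ 1596.

Largest n = 1595; hence R_6(8) > 1595.


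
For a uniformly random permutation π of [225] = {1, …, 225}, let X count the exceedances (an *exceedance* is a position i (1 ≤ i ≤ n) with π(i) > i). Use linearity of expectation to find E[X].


Write X = Σ_{i=1}^{225} X_i, where X_i = 1_{π(i) > i}.
For each fixed i, π(i) is uniform over {1, …, 225} (marginal of a uniform permutation), so P[π(i) > i] = (n − i)/n. Summing: Σ_{i=1}^{225} (n − i)/n = (0 + 1 + … + 224)/225 = 225(225 − 1)/(2·225) = (225 − 1)/2.
Hence E[X] = Σ_{i=1}^{225} (225 − i)/225 = 112 ≈ 112.000.

E[X] = 112 = 112.000.


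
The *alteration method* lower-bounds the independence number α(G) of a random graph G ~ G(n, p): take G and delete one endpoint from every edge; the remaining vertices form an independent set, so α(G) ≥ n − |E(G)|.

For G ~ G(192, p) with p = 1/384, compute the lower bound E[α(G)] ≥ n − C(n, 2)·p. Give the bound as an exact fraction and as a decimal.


E[|E(G)|] = C(192, 2)·p = 18336 · (1/384) = 191/4.
E[α(G)] ≥ n − E[|E(G)|] = 192 − 191/4 = 577/4.
Numerically: ≈ 144.2500.
(This is only a lower bound; the true E[α(G)] may be larger.)

E[α(G)] ≥ 577/4 ≈ 144.2500.


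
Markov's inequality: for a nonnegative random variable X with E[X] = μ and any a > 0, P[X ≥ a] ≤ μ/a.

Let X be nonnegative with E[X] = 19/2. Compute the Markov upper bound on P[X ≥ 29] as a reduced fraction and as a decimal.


μ = E[X] = 19/2, a = 29.
Markov: P[X ≥ 29] ≤ μ/a = (19/2)/29 = 19/58.
Numerically: ≈ 0.327586.
(Since a = 29 > μ = 9.500000, the bound 19/58 is < 1 and informative.)

P[X ≥ 29] ≤ 19/58 ≈ 0.327586.


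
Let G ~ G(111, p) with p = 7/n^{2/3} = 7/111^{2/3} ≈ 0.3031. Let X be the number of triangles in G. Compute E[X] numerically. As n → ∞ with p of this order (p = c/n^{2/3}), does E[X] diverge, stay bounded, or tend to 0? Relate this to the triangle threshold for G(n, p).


Number of potential triangles: C(111, 3) = 221815.
Each occurs with probability p³ ≈ (0.3031)³ ≈ 2.783865e-02.
By linearity: E[X] = C(111, 3)·p³ ≈ 221815 · 2.783865e-02 ≈ 6175.0300.
Since α = 2/3 < 1, p = c/n^{2/3} ≫ 1/n is above the triangle threshold p ~ 1/n. Asymptotically E[X] ~ (c³/6)·n^{3(1−α)} = (7³/6)·n^{1} → ∞; triangles are abundant w.h.p.

E[X] ≈ 6175.0300; in regime p = Θ(1/n^{2/3}) E[X] diverges (above the triangle threshold p ~ 1/n).


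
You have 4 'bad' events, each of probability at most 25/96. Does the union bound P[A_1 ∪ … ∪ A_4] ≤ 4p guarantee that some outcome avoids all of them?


Union bound: P[∪_{i=1}^{4} A_i] ≤ Σ_i P[A_i] ≤ 4·p = 4·(25/96) = 25/24.
Numerically: 25/24 ≈ 1.042.
Is 25/24 < 1? NO.
Since the bound 25/24 is ≥ 1, the union bound is uninformative here; it does NOT by itself certify existence.

4·p = 25/24 ≈ 1.042; existence NOT certified by the union bound.


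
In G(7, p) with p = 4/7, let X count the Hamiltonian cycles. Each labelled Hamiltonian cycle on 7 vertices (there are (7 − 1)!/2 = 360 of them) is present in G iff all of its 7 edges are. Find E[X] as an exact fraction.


K_7 has (7 − 1)!/2 = 360 labelled Hamiltonian cycles.
For each such Hamiltonian cycle H, let X_H = 1 if all 7 edges of H are present in G. Then P[X_H = 1] = p^{7} = (4/7)^{7} = 16384/823543.
Summing the indicators: E[X] = Σ_H E[X_H] = 360 · p^{7} = 360 · 16384/823543 = 5898240/823543.
Numerically: E[X] ≈ 7.16203.

E[X] = 360 · (4/7)^{7} = 5898240/823543 ≈ 7.16203.


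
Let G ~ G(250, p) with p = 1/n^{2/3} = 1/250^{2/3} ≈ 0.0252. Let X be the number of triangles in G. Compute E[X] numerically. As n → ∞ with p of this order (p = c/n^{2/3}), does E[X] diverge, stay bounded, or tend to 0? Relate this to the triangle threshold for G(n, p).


Number of potential triangles: C(250, 3) = 2573000.
Each occurs with probability p³ ≈ (0.0252)³ ≈ 1.60000e-05.
By linearity: E[X] = C(250, 3)·p³ ≈ 2573000 · 1.60000e-05 ≈ 41.168.
Since α = 2/3 < 1, p = c/n^{2/3} ≫ 1/n is above the triangle threshold p ~ 1/n. Asymptotically E[X] ~ (c³/6)·n^{3(1−α)} = (1³/6)·n^{1} → ∞; triangles are abundant w.h.p.

E[X] ≈ 41.168; in regime p = Θ(1/n^{2/3}) E[X] diverges (above the triangle threshold p ~ 1/n).


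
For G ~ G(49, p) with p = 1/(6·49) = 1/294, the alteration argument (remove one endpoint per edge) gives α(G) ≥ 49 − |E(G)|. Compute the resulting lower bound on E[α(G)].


E[|E(G)|] = C(49, 2)·p = 1176 · (1/294) = 4.
E[α(G)] ≥ n − E[|E(G)|] = 49 − 4 = 45.
Numerically: ≈ 45.00000.
(This is only a lower bound; the true E[α(G)] may be larger.)

E[α(G)] ≥ 45 ≈ 45.00000.


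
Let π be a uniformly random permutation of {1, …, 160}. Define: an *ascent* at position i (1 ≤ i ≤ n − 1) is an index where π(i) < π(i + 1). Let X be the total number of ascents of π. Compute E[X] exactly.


Write X = Σ X_I over i = 1, …, 159, with X_I the indicator of one ascent.
There are 159 indicators.
For each fixed i, the pair (π(i), π(i+1)) is a uniformly random ordered pair of distinct values from {1, …, 160}; by symmetry P[π(i) < π(i+1)] = 1/2.
By linearity: E[X] = 159 · (1/2) = (160 − 1) · (1/2) = 159/2 ≈ 79.5000.

E[X] = 159/2 = 79.5000.
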